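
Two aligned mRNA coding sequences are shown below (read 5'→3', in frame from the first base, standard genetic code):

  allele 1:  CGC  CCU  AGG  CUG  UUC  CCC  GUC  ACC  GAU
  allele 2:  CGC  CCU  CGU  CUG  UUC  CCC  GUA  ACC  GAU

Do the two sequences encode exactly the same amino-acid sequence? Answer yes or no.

yes

Codon 1: CGC Arg / CGC Arg — identical.
Codon 2: CCU Pro / CCU Pro — identical.
Codon 3: AGG Arg / CGU Arg — synonymous.
Codon 4: CUG Leu / CUG Leu — identical.
Codon 5: UUC Phe / UUC Phe — identical.
Codon 6: CCC Pro / CCC Pro — identical.
Codon 7: GUC Val / GUA Val — synonymous.
Codon 8: ACC Thr / ACC Thr — identical.
Codon 9: GAU Asp / GAU Asp — identical.
Nonsynonymous differences: 0 → same protein.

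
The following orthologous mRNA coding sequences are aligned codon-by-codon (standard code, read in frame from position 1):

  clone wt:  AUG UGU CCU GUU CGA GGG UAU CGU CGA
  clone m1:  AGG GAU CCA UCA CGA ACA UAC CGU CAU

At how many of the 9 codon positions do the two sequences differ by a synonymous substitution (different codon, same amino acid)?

2

Codon 1: AUG Met / AGG Arg — nonsynonymous.
Codon 2: UGU Cys / GAU Asp — nonsynonymous.
Codon 3: CCU Pro / CCA Pro — synonymous.
Codon 4: GUU Val / UCA Ser — nonsynonymous.
Codon 5: CGA Arg / CGA Arg — identical.
Codon 6: GGG Gly / ACA Thr — nonsynonymous.
Codon 7: UAU Tyr / UAC Tyr — synonymous.
Codon 8: CGU Arg / CGU Arg — identical.
Codon 9: CGA Arg / CAU His — nonsynonymous.
Synonymous differences: 2.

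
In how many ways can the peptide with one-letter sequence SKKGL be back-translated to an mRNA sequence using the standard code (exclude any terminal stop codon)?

Ser: 6 codons.
Lys: 2 codons.
Lys: 2 codons.
Gly: 4 codons.
Leu: 6 codons.
6 × 2 × 2 × 4 × 6 = 576.

576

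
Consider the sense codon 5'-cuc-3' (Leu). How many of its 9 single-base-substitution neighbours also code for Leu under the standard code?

Position 1: none → 0 synonymous.
Position 2: none → 0 synonymous.
Position 3: CUU, CUA, CUG → 3 synonymous.
Total: 0 + 0 + 3 = 3.

3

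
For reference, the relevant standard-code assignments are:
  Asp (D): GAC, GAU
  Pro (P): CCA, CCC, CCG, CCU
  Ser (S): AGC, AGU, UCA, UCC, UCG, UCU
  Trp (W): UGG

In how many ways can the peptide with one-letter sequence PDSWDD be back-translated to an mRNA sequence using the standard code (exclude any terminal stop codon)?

192

Pro: 4 codons.
Asp: 2 codons.
Ser: 6 codons.
Trp: 1 codon.
Asp: 2 codons.
Asp: 2 codons.
4 × 2 × 6 × 1 × 2 × 2 = 192.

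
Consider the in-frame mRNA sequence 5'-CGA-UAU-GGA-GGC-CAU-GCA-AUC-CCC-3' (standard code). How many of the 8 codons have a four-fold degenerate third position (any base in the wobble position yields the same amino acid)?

5

Codon 1 CGA (Arg): third position 4-fold.
Codon 2 UAU (Tyr): third position 2-fold.
Codon 3 GGA (Gly): third position 4-fold.
Codon 4 GGC (Gly): third position 4-fold.
Codon 5 CAU (His): third position 2-fold.
Codon 6 GCA (Ala): third position 4-fold.
Codon 7 AUC (Ile): third position 3-fold.
Codon 8 CCC (Pro): third position 4-fold.
Four-fold degenerate third positions: 5.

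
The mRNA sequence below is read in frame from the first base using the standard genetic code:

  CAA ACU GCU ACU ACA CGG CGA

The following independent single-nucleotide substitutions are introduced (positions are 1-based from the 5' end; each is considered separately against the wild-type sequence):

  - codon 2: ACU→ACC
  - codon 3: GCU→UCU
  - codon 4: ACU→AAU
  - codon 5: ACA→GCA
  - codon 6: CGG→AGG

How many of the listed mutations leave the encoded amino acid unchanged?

2

Codon 2: ACU (Thr) → ACC (Thr) — synonymous.
Codon 3: GCU (Ala) → UCU (Ser) — missense.
Codon 4: ACU (Thr) → AAU (Asn) — missense.
Codon 5: ACA (Thr) → GCA (Ala) — missense.
Codon 6: CGG (Arg) → AGG (Arg) — synonymous.
Synonymous: 2 of 5.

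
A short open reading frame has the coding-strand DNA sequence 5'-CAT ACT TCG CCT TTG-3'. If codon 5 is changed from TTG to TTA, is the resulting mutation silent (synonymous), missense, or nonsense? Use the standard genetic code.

Position 15 falls in codon 5: TTG → Leu.
After the substitution the codon is TTA → Leu.
Both encode Leu, so the change is synonymous.

silent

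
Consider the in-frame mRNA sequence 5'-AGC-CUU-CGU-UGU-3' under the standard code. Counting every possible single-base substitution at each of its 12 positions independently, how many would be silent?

Codon 1 (AGC, Ser): 1 synonymous substitution.
Codon 2 (CUU, Leu): 3 synonymous substitutions.
Codon 3 (CGU, Arg): 3 synonymous substitutions.
Codon 4 (UGU, Cys): 1 synonymous substitution.
Total: 1 + 3 + 3 + 1 = 8.

8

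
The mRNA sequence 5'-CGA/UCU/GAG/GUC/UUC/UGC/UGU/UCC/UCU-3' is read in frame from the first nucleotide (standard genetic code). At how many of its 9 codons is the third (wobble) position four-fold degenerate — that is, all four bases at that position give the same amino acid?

5

Codon 1 CGA (Arg): third position 4-fold.
Codon 2 UCU (Ser): third position 4-fold.
Codon 3 GAG (Glu): third position 2-fold.
Codon 4 GUC (Val): third position 4-fold.
Codon 5 UUC (Phe): third position 2-fold.
Codon 6 UGC (Cys): third position 2-fold.
Codon 7 UGU (Cys): third position 2-fold.
Codon 8 UCC (Ser): third position 4-fold.
Codon 9 UCU (Ser): third position 4-fold.
Four-fold degenerate third positions: 5.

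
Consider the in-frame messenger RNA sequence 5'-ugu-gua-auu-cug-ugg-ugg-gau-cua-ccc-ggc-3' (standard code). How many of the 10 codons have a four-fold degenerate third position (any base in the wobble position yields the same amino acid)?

Codon 1 UGU (Cys): third position 2-fold.
Codon 2 GUA (Val): third position 4-fold.
Codon 3 AUU (Ile): third position 3-fold.
Codon 4 CUG (Leu): third position 4-fold.
Codon 5 UGG (Trp): third position 1-fold.
Codon 6 UGG (Trp): third position 1-fold.
Codon 7 GAU (Asp): third position 2-fold.
Codon 8 CUA (Leu): third position 4-fold.
Codon 9 CCC (Pro): third position 4-fold.
Codon 10 GGC (Gly): third position 4-fold.
Four-fold degenerate third positions: 5.

5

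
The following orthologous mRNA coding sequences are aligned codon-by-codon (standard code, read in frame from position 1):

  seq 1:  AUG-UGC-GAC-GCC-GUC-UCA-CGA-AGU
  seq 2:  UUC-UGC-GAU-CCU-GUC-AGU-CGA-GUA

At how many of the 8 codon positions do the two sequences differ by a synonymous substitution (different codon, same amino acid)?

Codon 1: AUG Met / UUC Phe — nonsynonymous.
Codon 2: UGC Cys / UGC Cys — identical.
Codon 3: GAC Asp / GAU Asp — synonymous.
Codon 4: GCC Ala / CCU Pro — nonsynonymous.
Codon 5: GUC Val / GUC Val — identical.
Codon 6: UCA Ser / AGU Ser — synonymous.
Codon 7: CGA Arg / CGA Arg — identical.
Codon 8: AGU Ser / GUA Val — nonsynonymous.
Synonymous differences: 2.

2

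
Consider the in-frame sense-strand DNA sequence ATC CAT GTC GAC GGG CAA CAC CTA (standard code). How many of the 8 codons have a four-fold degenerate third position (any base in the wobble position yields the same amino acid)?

3

Codon 1 ATC (Ile): third position 3-fold.
Codon 2 CAT (His): third position 2-fold.
Codon 3 GTC (Val): third position 4-fold.
Codon 4 GAC (Asp): third position 2-fold.
Codon 5 GGG (Gly): third position 4-fold.
Codon 6 CAA (Gln): third position 2-fold.
Codon 7 CAC (His): third position 2-fold.
Codon 8 CTA (Leu): third position 4-fold.
Four-fold degenerate third positions: 3.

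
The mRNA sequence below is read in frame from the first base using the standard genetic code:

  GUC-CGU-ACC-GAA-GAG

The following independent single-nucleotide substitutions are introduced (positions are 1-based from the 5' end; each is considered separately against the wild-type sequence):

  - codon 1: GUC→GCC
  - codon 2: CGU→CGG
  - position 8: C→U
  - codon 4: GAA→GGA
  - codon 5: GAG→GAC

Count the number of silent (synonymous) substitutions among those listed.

1

Codon 1: GUC (Val) → GCC (Ala) — missense.
Codon 2: CGU (Arg) → CGG (Arg) — synonymous.
Codon 3: ACC (Thr) → AUC (Ile) — missense.
Codon 4: GAA (Glu) → GGA (Gly) — missense.
Codon 5: GAG (Glu) → GAC (Asp) — missense.
Synonymous: 1 of 5.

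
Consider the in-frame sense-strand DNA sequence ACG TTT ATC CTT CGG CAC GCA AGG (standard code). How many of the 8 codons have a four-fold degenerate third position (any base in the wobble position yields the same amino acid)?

Codon 1 ACG (Thr): third position 4-fold.
Codon 2 TTT (Phe): third position 2-fold.
Codon 3 ATC (Ile): third position 3-fold.
Codon 4 CTT (Leu): third position 4-fold.
Codon 5 CGG (Arg): third position 4-fold.
Codon 6 CAC (His): third position 2-fold.
Codon 7 GCA (Ala): third position 4-fold.
Codon 8 AGG (Arg): third position 2-fold.
Four-fold degenerate third positions: 4.

4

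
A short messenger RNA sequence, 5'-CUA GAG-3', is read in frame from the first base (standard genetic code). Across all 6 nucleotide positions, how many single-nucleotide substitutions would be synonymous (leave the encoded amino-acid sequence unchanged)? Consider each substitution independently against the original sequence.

5

Codon 1 (CUA, Leu): 4 synonymous substitutions.
Codon 2 (GAG, Glu): 1 synonymous substitution.
Total: 4 + 1 = 5.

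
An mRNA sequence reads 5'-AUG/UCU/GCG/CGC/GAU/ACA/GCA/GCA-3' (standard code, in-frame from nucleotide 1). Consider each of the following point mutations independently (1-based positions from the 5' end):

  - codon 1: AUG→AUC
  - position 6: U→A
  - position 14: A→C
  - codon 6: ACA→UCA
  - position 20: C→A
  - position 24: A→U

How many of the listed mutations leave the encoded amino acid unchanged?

2

Codon 1: AUG (Met) → AUC (Ile) — missense.
Codon 2: UCU (Ser) → UCA (Ser) — synonymous.
Codon 5: GAU (Asp) → GCU (Ala) — missense.
Codon 6: ACA (Thr) → UCA (Ser) — missense.
Codon 7: GCA (Ala) → GAA (Glu) — missense.
Codon 8: GCA (Ala) → GCU (Ala) — synonymous.
Synonymous: 2 of 6.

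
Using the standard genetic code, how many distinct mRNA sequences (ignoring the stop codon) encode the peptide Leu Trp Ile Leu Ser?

Leu: 6 codons.
Trp: 1 codon.
Ile: 3 codons.
Leu: 6 codons.
Ser: 6 codons.
6 × 1 × 3 × 6 × 6 = 648.

648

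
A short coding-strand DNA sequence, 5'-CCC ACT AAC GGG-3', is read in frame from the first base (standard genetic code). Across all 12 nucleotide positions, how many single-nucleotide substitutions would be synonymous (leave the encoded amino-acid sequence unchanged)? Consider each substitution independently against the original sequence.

Codon 1 (CCC, Pro): 3 synonymous substitutions.
Codon 2 (ACT, Thr): 3 synonymous substitutions.
Codon 3 (AAC, Asn): 1 synonymous substitution.
Codon 4 (GGG, Gly): 3 synonymous substitutions.
Total: 3 + 3 + 1 + 3 = 10.

10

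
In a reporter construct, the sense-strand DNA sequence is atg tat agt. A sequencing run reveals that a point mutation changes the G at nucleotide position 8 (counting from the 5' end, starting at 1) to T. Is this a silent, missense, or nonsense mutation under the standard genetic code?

Position 8 falls in codon 3: AGT → Ser.
After the substitution the codon is ATT → Ile.
Ser ≠ Ile, so this is a missense mutation.

missense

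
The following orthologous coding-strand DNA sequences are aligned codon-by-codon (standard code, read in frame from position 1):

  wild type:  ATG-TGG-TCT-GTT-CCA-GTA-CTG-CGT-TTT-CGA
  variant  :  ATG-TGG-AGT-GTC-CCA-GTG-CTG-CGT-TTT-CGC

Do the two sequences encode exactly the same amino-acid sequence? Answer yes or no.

yes

Codon 1: ATG Met / ATG Met — identical.
Codon 2: TGG Trp / TGG Trp — identical.
Codon 3: TCT Ser / AGT Ser — synonymous.
Codon 4: GTT Val / GTC Val — synonymous.
Codon 5: CCA Pro / CCA Pro — identical.
Codon 6: GTA Val / GTG Val — synonymous.
Codon 7: CTG Leu / CTG Leu — identical.
Codon 8: CGT Arg / CGT Arg — identical.
Codon 9: TTT Phe / TTT Phe — identical.
Codon 10: CGA Arg / CGC Arg — synonymous.
Nonsynonymous differences: 0 → same protein.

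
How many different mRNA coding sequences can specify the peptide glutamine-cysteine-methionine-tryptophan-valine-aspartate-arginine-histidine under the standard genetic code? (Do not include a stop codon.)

Gln: 2 codons.
Cys: 2 codons.
Met: 1 codon.
Trp: 1 codon.
Val: 4 codons.
Asp: 2 codons.
Arg: 6 codons.
His: 2 codons.
2 × 2 × 1 × 1 × 4 × 2 × 6 × 2 = 384.

384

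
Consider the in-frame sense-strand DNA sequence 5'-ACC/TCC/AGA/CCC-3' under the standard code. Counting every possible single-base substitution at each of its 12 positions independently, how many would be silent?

11

Codon 1 (ACC, Thr): 3 synonymous substitutions.
Codon 2 (TCC, Ser): 3 synonymous substitutions.
Codon 3 (AGA, Arg): 2 synonymous substitutions.
Codon 4 (CCC, Pro): 3 synonymous substitutions.
Total: 3 + 3 + 2 + 3 = 11.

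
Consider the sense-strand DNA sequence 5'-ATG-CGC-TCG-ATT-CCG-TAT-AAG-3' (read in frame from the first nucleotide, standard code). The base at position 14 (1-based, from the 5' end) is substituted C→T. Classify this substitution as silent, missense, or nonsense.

missense

Position 14 falls in codon 5: CCG → Pro.
After the substitution the codon is CTG → Leu.
Pro ≠ Leu, so this is a missense mutation.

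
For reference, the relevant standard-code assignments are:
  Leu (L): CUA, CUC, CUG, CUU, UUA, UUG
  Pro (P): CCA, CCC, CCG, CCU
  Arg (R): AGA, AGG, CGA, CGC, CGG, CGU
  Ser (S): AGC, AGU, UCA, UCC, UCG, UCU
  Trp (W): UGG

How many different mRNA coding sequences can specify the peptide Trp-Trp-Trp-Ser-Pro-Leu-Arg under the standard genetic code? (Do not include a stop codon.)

Trp: 1 codon.
Trp: 1 codon.
Trp: 1 codon.
Ser: 6 codons.
Pro: 4 codons.
Leu: 6 codons.
Arg: 6 codons.
1 × 1 × 1 × 6 × 4 × 6 × 6 = 864.

864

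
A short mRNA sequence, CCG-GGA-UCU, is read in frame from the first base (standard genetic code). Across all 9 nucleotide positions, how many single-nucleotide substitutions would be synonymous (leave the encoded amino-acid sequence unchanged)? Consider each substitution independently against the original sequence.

9

Codon 1 (CCG, Pro): 3 synonymous substitutions.
Codon 2 (GGA, Gly): 3 synonymous substitutions.
Codon 3 (UCU, Ser): 3 synonymous substitutions.
Total: 3 + 3 + 3 = 9.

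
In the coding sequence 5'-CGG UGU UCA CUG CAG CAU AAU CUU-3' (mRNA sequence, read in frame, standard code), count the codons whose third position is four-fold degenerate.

4

Codon 1 CGG (Arg): third position 4-fold.
Codon 2 UGU (Cys): third position 2-fold.
Codon 3 UCA (Ser): third position 4-fold.
Codon 4 CUG (Leu): third position 4-fold.
Codon 5 CAG (Gln): third position 2-fold.
Codon 6 CAU (His): third position 2-fold.
Codon 7 AAU (Asn): third position 2-fold.
Codon 8 CUU (Leu): third position 4-fold.
Four-fold degenerate third positions: 4.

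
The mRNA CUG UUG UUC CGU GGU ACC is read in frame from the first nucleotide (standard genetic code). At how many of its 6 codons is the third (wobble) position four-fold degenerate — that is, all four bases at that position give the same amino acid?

4

Codon 1 CUG (Leu): third position 4-fold.
Codon 2 UUG (Leu): third position 2-fold.
Codon 3 UUC (Phe): third position 2-fold.
Codon 4 CGU (Arg): third position 4-fold.
Codon 5 GGU (Gly): third position 4-fold.
Codon 6 ACC (Thr): third position 4-fold.
Four-fold degenerate third positions: 4.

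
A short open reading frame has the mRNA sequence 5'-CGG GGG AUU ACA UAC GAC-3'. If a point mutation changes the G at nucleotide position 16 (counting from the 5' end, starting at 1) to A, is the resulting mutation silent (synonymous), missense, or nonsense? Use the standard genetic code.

missense

Position 16 falls in codon 6: GAC → Asp.
After the substitution the codon is AAC → Asn.
Asp ≠ Asn, so this is a missense mutation.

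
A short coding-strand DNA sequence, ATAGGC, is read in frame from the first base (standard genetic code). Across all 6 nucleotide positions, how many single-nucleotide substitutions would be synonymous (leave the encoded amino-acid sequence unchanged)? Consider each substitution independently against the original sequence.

Codon 1 (ATA, Ile): 2 synonymous substitutions.
Codon 2 (GGC, Gly): 3 synonymous substitutions.
Total: 2 + 3 = 5.

5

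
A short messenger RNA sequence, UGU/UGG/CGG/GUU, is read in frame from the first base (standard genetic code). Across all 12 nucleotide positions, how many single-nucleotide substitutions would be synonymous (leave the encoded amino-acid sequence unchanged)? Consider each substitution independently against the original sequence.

Codon 1 (UGU, Cys): 1 synonymous substitution.
Codon 2 (UGG, Trp): 0 synonymous substitutions.
Codon 3 (CGG, Arg): 4 synonymous substitutions.
Codon 4 (GUU, Val): 3 synonymous substitutions.
Total: 1 + 0 + 4 + 3 = 8.

8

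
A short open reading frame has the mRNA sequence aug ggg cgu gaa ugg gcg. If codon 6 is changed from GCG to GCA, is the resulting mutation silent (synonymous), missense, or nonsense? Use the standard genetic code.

silent

Position 18 falls in codon 6: GCG → Ala.
After the substitution the codon is GCA → Ala.
Both encode Ala, so the change is synonymous.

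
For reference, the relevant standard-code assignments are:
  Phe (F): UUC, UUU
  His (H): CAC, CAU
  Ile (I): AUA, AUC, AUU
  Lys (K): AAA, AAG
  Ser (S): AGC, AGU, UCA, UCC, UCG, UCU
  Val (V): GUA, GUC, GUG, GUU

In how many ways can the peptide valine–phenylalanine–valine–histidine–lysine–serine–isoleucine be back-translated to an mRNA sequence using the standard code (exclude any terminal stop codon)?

Val: 4 codons.
Phe: 2 codons.
Val: 4 codons.
His: 2 codons.
Lys: 2 codons.
Ser: 6 codons.
Ile: 3 codons.
4 × 2 × 4 × 2 × 2 × 6 × 3 = 2304.

2304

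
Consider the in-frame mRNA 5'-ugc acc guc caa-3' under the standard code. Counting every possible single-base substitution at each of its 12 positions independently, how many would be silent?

Codon 1 (UGC, Cys): 1 synonymous substitution.
Codon 2 (ACC, Thr): 3 synonymous substitutions.
Codon 3 (GUC, Val): 3 synonymous substitutions.
Codon 4 (CAA, Gln): 1 synonymous substitution.
Total: 1 + 3 + 3 + 1 = 8.

8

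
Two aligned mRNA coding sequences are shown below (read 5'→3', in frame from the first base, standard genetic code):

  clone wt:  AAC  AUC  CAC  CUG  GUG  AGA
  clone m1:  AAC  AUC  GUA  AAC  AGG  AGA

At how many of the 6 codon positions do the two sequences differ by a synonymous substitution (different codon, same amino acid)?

0

Codon 1: AAC Asn / AAC Asn — identical.
Codon 2: AUC Ile / AUC Ile — identical.
Codon 3: CAC His / GUA Val — nonsynonymous.
Codon 4: CUG Leu / AAC Asn — nonsynonymous.
Codon 5: GUG Val / AGG Arg — nonsynonymous.
Codon 6: AGA Arg / AGA Arg — identical.
Synonymous differences: 0.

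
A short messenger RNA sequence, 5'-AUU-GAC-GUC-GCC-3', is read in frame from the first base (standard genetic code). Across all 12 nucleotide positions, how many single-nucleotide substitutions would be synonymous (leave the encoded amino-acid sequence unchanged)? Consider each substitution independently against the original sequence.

9

Codon 1 (AUU, Ile): 2 synonymous substitutions.
Codon 2 (GAC, Asp): 1 synonymous substitution.
Codon 3 (GUC, Val): 3 synonymous substitutions.
Codon 4 (GCC, Ala): 3 synonymous substitutions.
Total: 2 + 1 + 3 + 3 = 9.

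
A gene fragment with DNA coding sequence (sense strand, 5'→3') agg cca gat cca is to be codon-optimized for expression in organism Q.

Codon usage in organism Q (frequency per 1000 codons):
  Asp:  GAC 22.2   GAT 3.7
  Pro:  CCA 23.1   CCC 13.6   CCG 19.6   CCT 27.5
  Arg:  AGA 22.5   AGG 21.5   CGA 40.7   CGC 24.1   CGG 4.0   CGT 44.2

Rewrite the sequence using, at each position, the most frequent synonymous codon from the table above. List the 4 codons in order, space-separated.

Codon 1 (Arg): best is CGT at 44.2.
Codon 2 (Pro): best is CCT at 27.5.
Codon 3 (Asp): best is GAC at 22.2.
Codon 4 (Pro): best is CCT at 27.5.

CGT CCT GAC CCT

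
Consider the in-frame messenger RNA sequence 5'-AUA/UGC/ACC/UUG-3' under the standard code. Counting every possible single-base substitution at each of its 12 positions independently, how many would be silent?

8

Codon 1 (AUA, Ile): 2 synonymous substitutions.
Codon 2 (UGC, Cys): 1 synonymous substitution.
Codon 3 (ACC, Thr): 3 synonymous substitutions.
Codon 4 (UUG, Leu): 2 synonymous substitutions.
Total: 2 + 1 + 3 + 2 = 8.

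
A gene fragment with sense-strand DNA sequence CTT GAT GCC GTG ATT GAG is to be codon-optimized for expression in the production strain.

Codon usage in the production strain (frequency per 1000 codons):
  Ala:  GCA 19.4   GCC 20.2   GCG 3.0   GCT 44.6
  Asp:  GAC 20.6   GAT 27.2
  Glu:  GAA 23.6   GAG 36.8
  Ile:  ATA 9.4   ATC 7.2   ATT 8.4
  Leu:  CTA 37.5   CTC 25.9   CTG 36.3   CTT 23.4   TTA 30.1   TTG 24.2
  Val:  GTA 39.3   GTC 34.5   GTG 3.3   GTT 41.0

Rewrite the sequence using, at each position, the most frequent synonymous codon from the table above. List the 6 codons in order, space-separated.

CTA GAT GCT GTT ATA GAG

Codon 1 (Leu): best is CTA at 37.5.
Codon 2 (Asp): best is GAT at 27.2.
Codon 3 (Ala): best is GCT at 44.6.
Codon 4 (Val): best is GTT at 41.0.
Codon 5 (Ile): best is ATA at 9.4.
Codon 6 (Glu): best is GAG at 36.8.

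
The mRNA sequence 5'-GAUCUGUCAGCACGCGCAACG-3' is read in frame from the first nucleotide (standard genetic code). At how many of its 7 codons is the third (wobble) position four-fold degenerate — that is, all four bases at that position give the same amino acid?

Codon 1 GAU (Asp): third position 2-fold.
Codon 2 CUG (Leu): third position 4-fold.
Codon 3 UCA (Ser): third position 4-fold.
Codon 4 GCA (Ala): third position 4-fold.
Codon 5 CGC (Arg): third position 4-fold.
Codon 6 GCA (Ala): third position 4-fold.
Codon 7 ACG (Thr): third position 4-fold.
Four-fold degenerate third positions: 6.

6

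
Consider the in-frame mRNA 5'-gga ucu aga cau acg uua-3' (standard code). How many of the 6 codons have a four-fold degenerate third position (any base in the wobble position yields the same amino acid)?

Codon 1 GGA (Gly): third position 4-fold.
Codon 2 UCU (Ser): third position 4-fold.
Codon 3 AGA (Arg): third position 2-fold.
Codon 4 CAU (His): third position 2-fold.
Codon 5 ACG (Thr): third position 4-fold.
Codon 6 UUA (Leu): third position 2-fold.
Four-fold degenerate third positions: 3.

3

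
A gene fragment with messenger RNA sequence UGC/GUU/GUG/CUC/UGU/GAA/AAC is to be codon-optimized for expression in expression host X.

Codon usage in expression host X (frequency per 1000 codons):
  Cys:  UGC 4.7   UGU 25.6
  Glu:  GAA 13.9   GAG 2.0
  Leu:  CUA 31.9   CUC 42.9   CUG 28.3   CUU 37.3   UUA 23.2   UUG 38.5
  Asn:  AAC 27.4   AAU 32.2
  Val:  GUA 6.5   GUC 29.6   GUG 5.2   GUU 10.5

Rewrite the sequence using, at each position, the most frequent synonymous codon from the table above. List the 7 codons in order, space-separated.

UGU GUC GUC CUC UGU GAA AAU

Codon 1 (Cys): best is UGU at 25.6.
Codon 2 (Val): best is GUC at 29.6.
Codon 3 (Val): best is GUC at 29.6.
Codon 4 (Leu): best is CUC at 42.9.
Codon 5 (Cys): best is UGU at 25.6.
Codon 6 (Glu): best is GAA at 13.9.
Codon 7 (Asn): best is AAU at 32.2.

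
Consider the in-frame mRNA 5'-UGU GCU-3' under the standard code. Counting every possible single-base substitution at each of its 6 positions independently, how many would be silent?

4

Codon 1 (UGU, Cys): 1 synonymous substitution.
Codon 2 (GCU, Ala): 3 synonymous substitutions.
Total: 1 + 3 = 4.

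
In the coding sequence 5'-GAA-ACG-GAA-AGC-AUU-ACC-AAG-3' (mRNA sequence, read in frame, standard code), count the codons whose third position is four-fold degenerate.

2

Codon 1 GAA (Glu): third position 2-fold.
Codon 2 ACG (Thr): third position 4-fold.
Codon 3 GAA (Glu): third position 2-fold.
Codon 4 AGC (Ser): third position 2-fold.
Codon 5 AUU (Ile): third position 3-fold.
Codon 6 ACC (Thr): third position 4-fold.
Codon 7 AAG (Lys): third position 2-fold.
Four-fold degenerate third positions: 2.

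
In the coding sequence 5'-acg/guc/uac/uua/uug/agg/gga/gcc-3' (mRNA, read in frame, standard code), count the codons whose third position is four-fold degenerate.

4

Codon 1 ACG (Thr): third position 4-fold.
Codon 2 GUC (Val): third position 4-fold.
Codon 3 UAC (Tyr): third position 2-fold.
Codon 4 UUA (Leu): third position 2-fold.
Codon 5 UUG (Leu): third position 2-fold.
Codon 6 AGG (Arg): third position 2-fold.
Codon 7 GGA (Gly): third position 4-fold.
Codon 8 GCC (Ala): third position 4-fold.
Four-fold degenerate third positions: 4.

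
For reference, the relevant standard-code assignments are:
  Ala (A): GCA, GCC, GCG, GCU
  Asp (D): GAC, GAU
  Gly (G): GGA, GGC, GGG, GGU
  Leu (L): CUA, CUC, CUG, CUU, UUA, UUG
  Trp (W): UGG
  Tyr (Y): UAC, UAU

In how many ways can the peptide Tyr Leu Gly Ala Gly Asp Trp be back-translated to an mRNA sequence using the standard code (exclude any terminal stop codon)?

1536

Tyr: 2 codons.
Leu: 6 codons.
Gly: 4 codons.
Ala: 4 codons.
Gly: 4 codons.
Asp: 2 codons.
Trp: 1 codon.
2 × 6 × 4 × 4 × 4 × 2 × 1 = 1536.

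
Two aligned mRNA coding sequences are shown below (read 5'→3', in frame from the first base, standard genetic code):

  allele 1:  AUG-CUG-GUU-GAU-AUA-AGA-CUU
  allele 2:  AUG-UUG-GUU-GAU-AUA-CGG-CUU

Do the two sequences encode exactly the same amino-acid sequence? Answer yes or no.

Codon 1: AUG Met / AUG Met — identical.
Codon 2: CUG Leu / UUG Leu — synonymous.
Codon 3: GUU Val / GUU Val — identical.
Codon 4: GAU Asp / GAU Asp — identical.
Codon 5: AUA Ile / AUA Ile — identical.
Codon 6: AGA Arg / CGG Arg — synonymous.
Codon 7: CUU Leu / CUU Leu — identical.
Nonsynonymous differences: 0 → same protein.

yes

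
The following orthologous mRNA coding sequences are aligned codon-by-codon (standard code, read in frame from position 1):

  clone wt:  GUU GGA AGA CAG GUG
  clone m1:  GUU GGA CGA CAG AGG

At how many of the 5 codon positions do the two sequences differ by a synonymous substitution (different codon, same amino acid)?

1

Codon 1: GUU Val / GUU Val — identical.
Codon 2: GGA Gly / GGA Gly — identical.
Codon 3: AGA Arg / CGA Arg — synonymous.
Codon 4: CAG Gln / CAG Gln — identical.
Codon 5: GUG Val / AGG Arg — nonsynonymous.
Synonymous differences: 1.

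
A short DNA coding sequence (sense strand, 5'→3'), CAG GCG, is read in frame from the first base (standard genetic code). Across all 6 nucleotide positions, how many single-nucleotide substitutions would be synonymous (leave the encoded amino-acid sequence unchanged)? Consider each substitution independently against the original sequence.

Codon 1 (CAG, Gln): 1 synonymous substitution.
Codon 2 (GCG, Ala): 3 synonymous substitutions.
Total: 1 + 3 = 4.

4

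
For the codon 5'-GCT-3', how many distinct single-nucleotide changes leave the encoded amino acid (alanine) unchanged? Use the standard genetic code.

Position 1: none → 0 synonymous.
Position 2: none → 0 synonymous.
Position 3: GCC, GCA, GCG → 3 synonymous.
Total: 0 + 0 + 3 = 3.

3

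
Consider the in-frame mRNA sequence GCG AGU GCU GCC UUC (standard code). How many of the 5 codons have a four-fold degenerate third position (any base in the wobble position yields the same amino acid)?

3

Codon 1 GCG (Ala): third position 4-fold.
Codon 2 AGU (Ser): third position 2-fold.
Codon 3 GCU (Ala): third position 4-fold.
Codon 4 GCC (Ala): third position 4-fold.
Codon 5 UUC (Phe): third position 2-fold.
Four-fold degenerate third positions: 3.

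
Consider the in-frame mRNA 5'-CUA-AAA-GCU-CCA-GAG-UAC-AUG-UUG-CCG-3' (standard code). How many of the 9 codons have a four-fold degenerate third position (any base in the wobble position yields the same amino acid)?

Codon 1 CUA (Leu): third position 4-fold.
Codon 2 AAA (Lys): third position 2-fold.
Codon 3 GCU (Ala): third position 4-fold.
Codon 4 CCA (Pro): third position 4-fold.
Codon 5 GAG (Glu): third position 2-fold.
Codon 6 UAC (Tyr): third position 2-fold.
Codon 7 AUG (Met): third position 1-fold.
Codon 8 UUG (Leu): third position 2-fold.
Codon 9 CCG (Pro): third position 4-fold.
Four-fold degenerate third positions: 4.

4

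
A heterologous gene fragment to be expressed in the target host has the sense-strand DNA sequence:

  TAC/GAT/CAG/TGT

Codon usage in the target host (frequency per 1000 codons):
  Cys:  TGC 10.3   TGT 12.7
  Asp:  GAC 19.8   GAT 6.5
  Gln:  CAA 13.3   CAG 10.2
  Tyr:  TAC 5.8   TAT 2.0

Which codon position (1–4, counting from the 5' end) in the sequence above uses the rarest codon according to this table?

Codon 1 TAC (Tyr): 5.8 per 1000.
Codon 2 GAT (Asp): 6.5 per 1000.
Codon 3 CAG (Gln): 10.2 per 1000.
Codon 4 TGT (Cys): 12.7 per 1000.
Lowest frequency is 5.8 at codon 1.

1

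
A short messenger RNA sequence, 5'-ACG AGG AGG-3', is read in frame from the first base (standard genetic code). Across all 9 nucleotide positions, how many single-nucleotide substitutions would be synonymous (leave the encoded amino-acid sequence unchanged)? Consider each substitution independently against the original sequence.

Codon 1 (ACG, Thr): 3 synonymous substitutions.
Codon 2 (AGG, Arg): 2 synonymous substitutions.
Codon 3 (AGG, Arg): 2 synonymous substitutions.
Total: 3 + 2 + 2 = 7.

7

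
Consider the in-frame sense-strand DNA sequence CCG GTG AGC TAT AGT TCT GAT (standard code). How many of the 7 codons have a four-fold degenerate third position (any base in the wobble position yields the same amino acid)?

Codon 1 CCG (Pro): third position 4-fold.
Codon 2 GTG (Val): third position 4-fold.
Codon 3 AGC (Ser): third position 2-fold.
Codon 4 TAT (Tyr): third position 2-fold.
Codon 5 AGT (Ser): third position 2-fold.
Codon 6 TCT (Ser): third position 4-fold.
Codon 7 GAT (Asp): third position 2-fold.
Four-fold degenerate third positions: 3.

3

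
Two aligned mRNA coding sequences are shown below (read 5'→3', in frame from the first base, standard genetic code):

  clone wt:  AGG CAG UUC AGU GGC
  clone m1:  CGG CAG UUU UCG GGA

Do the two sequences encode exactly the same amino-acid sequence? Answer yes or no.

Codon 1: AGG Arg / CGG Arg — synonymous.
Codon 2: CAG Gln / CAG Gln — identical.
Codon 3: UUC Phe / UUU Phe — synonymous.
Codon 4: AGU Ser / UCG Ser — synonymous.
Codon 5: GGC Gly / GGA Gly — synonymous.
Nonsynonymous differences: 0 → same protein.

yes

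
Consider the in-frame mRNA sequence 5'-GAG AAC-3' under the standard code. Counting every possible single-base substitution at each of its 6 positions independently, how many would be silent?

Codon 1 (GAG, Glu): 1 synonymous substitution.
Codon 2 (AAC, Asn): 1 synonymous substitution.
Total: 1 + 1 = 2.

2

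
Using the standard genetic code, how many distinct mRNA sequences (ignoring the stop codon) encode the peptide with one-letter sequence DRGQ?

Asp: 2 codons.
Arg: 6 codons.
Gly: 4 codons.
Gln: 2 codons.
2 × 6 × 4 × 2 = 96.

96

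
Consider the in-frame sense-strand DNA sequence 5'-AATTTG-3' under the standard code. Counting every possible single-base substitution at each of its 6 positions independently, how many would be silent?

3

Codon 1 (AAT, Asn): 1 synonymous substitution.
Codon 2 (TTG, Leu): 2 synonymous substitutions.
Total: 1 + 2 = 3.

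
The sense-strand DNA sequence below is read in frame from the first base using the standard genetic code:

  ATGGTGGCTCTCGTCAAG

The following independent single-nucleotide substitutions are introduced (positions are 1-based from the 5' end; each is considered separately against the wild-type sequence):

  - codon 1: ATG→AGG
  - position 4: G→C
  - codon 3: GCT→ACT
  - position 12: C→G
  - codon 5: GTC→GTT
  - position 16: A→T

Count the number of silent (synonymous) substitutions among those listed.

2

Codon 1: ATG (Met) → AGG (Arg) — missense.
Codon 2: GTG (Val) → CTG (Leu) — missense.
Codon 3: GCT (Ala) → ACT (Thr) — missense.
Codon 4: CTC (Leu) → CTG (Leu) — synonymous.
Codon 5: GTC (Val) → GTT (Val) — synonymous.
Codon 6: AAG (Lys) → TAG (Stop) — nonsense.
Synonymous: 2 of 6.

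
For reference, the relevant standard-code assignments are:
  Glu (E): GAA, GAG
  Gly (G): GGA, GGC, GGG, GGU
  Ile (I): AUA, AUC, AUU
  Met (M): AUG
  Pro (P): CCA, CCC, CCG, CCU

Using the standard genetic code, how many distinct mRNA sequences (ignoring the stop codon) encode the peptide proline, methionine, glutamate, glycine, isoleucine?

Pro: 4 codons.
Met: 1 codon.
Glu: 2 codons.
Gly: 4 codons.
Ile: 3 codons.
4 × 1 × 2 × 4 × 3 = 96.

96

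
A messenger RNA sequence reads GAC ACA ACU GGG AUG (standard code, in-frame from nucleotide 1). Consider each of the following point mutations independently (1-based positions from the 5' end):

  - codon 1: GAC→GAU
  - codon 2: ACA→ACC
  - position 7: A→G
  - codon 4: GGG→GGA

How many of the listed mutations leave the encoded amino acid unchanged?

3

Codon 1: GAC (Asp) → GAU (Asp) — synonymous.
Codon 2: ACA (Thr) → ACC (Thr) — synonymous.
Codon 3: ACU (Thr) → GCU (Ala) — missense.
Codon 4: GGG (Gly) → GGA (Gly) — synonymous.
Synonymous: 3 of 4.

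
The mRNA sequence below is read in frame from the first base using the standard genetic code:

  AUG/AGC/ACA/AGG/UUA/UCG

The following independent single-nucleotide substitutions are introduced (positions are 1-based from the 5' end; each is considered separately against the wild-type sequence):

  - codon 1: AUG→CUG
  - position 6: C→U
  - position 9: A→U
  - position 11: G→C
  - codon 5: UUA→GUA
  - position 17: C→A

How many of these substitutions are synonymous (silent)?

2

Codon 1: AUG (Met) → CUG (Leu) — missense.
Codon 2: AGC (Ser) → AGU (Ser) — synonymous.
Codon 3: ACA (Thr) → ACU (Thr) — synonymous.
Codon 4: AGG (Arg) → ACG (Thr) — missense.
Codon 5: UUA (Leu) → GUA (Val) — missense.
Codon 6: UCG (Ser) → UAG (Stop) — nonsense.
Synonymous: 2 of 6.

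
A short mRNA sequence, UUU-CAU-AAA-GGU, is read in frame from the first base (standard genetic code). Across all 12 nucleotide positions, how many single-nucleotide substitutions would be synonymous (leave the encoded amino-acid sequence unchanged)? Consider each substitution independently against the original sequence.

Codon 1 (UUU, Phe): 1 synonymous substitution.
Codon 2 (CAU, His): 1 synonymous substitution.
Codon 3 (AAA, Lys): 1 synonymous substitution.
Codon 4 (GGU, Gly): 3 synonymous substitutions.
Total: 1 + 1 + 1 + 3 = 6.

6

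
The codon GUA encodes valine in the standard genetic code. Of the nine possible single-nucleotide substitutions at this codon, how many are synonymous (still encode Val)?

Position 1: none → 0 synonymous.
Position 2: none → 0 synonymous.
Position 3: GUU, GUC, GUG → 3 synonymous.
Total: 0 + 0 + 3 = 3.

3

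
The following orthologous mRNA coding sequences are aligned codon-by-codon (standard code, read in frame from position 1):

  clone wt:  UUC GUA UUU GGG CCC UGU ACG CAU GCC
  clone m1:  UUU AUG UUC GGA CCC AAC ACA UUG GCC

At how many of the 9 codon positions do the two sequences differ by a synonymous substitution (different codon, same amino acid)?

4

Codon 1: UUC Phe / UUU Phe — synonymous.
Codon 2: GUA Val / AUG Met — nonsynonymous.
Codon 3: UUU Phe / UUC Phe — synonymous.
Codon 4: GGG Gly / GGA Gly — synonymous.
Codon 5: CCC Pro / CCC Pro — identical.
Codon 6: UGU Cys / AAC Asn — nonsynonymous.
Codon 7: ACG Thr / ACA Thr — synonymous.
Codon 8: CAU His / UUG Leu — nonsynonymous.
Codon 9: GCC Ala / GCC Ala — identical.
Synonymous differences: 4.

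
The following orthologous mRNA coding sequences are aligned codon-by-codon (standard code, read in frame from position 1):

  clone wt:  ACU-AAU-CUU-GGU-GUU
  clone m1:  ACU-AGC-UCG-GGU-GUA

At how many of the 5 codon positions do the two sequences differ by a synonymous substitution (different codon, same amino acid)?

1

Codon 1: ACU Thr / ACU Thr — identical.
Codon 2: AAU Asn / AGC Ser — nonsynonymous.
Codon 3: CUU Leu / UCG Ser — nonsynonymous.
Codon 4: GGU Gly / GGU Gly — identical.
Codon 5: GUU Val / GUA Val — synonymous.
Synonymous differences: 1.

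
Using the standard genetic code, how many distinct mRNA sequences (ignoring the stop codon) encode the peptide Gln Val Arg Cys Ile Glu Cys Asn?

2304

Gln: 2 codons.
Val: 4 codons.
Arg: 6 codons.
Cys: 2 codons.
Ile: 3 codons.
Glu: 2 codons.
Cys: 2 codons.
Asn: 2 codons.
2 × 4 × 6 × 2 × 3 × 2 × 2 × 2 = 2304.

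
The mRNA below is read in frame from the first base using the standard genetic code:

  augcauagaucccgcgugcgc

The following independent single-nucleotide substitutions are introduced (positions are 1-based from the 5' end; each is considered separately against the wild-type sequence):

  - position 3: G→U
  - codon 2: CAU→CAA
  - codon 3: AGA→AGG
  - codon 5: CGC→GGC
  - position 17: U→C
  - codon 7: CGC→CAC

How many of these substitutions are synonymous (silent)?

Codon 1: AUG (Met) → AUU (Ile) — missense.
Codon 2: CAU (His) → CAA (Gln) — missense.
Codon 3: AGA (Arg) → AGG (Arg) — synonymous.
Codon 5: CGC (Arg) → GGC (Gly) — missense.
Codon 6: GUG (Val) → GCG (Ala) — missense.
Codon 7: CGC (Arg) → CAC (His) — missense.
Synonymous: 1 of 6.

1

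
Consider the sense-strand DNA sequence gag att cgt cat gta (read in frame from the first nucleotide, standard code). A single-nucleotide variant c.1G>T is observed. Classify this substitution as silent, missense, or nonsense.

nonsense

Position 1 falls in codon 1: GAG → Glu.
After the substitution the codon is TAG → Stop.
The new codon is a stop codon, so this is a nonsense mutation.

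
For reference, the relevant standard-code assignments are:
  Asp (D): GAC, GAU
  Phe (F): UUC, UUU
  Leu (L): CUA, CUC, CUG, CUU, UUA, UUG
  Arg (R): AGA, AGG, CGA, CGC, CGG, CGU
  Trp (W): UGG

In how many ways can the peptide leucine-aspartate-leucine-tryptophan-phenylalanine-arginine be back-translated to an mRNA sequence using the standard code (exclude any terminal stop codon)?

864

Leu: 6 codons.
Asp: 2 codons.
Leu: 6 codons.
Trp: 1 codon.
Phe: 2 codons.
Arg: 6 codons.
6 × 2 × 6 × 1 × 2 × 6 = 864.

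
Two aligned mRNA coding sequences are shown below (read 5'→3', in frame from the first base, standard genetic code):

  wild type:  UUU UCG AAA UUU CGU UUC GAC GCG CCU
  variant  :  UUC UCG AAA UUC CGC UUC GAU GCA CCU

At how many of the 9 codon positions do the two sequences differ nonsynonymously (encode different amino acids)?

Codon 1: UUU Phe / UUC Phe — synonymous.
Codon 2: UCG Ser / UCG Ser — identical.
Codon 3: AAA Lys / AAA Lys — identical.
Codon 4: UUU Phe / UUC Phe — synonymous.
Codon 5: CGU Arg / CGC Arg — synonymous.
Codon 6: UUC Phe / UUC Phe — identical.
Codon 7: GAC Asp / GAU Asp — synonymous.
Codon 8: GCG Ala / GCA Ala — synonymous.
Codon 9: CCU Pro / CCU Pro — identical.
Nonsynonymous differences: 0.

0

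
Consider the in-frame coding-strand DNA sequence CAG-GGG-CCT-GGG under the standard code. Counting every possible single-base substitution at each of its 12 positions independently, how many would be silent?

10

Codon 1 (CAG, Gln): 1 synonymous substitution.
Codon 2 (GGG, Gly): 3 synonymous substitutions.
Codon 3 (CCT, Pro): 3 synonymous substitutions.
Codon 4 (GGG, Gly): 3 synonymous substitutions.
Total: 1 + 3 + 3 + 3 = 10.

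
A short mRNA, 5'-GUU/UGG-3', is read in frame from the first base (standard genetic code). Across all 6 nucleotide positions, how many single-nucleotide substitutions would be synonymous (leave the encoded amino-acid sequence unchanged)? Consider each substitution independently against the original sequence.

Codon 1 (GUU, Val): 3 synonymous substitutions.
Codon 2 (UGG, Trp): 0 synonymous substitutions.
Total: 3 + 0 = 3.

3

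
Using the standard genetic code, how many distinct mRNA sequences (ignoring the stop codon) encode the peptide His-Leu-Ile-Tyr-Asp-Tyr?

His: 2 codons.
Leu: 6 codons.
Ile: 3 codons.
Tyr: 2 codons.
Asp: 2 codons.
Tyr: 2 codons.
2 × 6 × 3 × 2 × 2 × 2 = 288.

288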